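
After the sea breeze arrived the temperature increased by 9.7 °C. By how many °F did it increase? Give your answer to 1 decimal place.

17.5 °F

For a temperature change the 32° offset cancels: Δ°F = 9.7 × 1.8 = 17.5 °F.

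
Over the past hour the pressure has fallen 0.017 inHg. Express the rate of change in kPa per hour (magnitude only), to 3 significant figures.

0.0576 kPa per hour

0.017 inHg / 1 h × 3.38639 kPa/inHg = 0.0576 kPa/h.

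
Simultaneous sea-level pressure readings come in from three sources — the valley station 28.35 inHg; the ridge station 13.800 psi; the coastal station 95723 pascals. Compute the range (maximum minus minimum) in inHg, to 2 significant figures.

0.25 inHg

the ridge station: 13.800 psi = 28.0971 inHg.
the coastal station: 95723 Pa = 28.2670 inHg.
Spread: 28.3500 − 28.0971 = 0.25 inHg.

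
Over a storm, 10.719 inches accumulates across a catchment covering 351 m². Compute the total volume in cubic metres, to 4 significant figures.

Depth: 10.719 in × 25.4 = 272.2626 mm.
1 mm over 1 m² is 1 L, so volume = 272.2626 × 351 = 95564.173 L = 95.56 m³.

95.56 cubic metres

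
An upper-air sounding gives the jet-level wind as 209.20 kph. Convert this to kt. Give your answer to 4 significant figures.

1 km/h = 0.539957 kt, so 209.20 × 0.539957 = 113.0 kt.

113.0 kt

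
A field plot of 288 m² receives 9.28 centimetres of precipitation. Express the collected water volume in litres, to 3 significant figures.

26700 litres

Depth: 9.28 cm × 10 = 92.8 mm.
1 mm over 1 m² is 1 L, so volume = 92.8 × 288 = 26726.4 L ≈ 26700 L.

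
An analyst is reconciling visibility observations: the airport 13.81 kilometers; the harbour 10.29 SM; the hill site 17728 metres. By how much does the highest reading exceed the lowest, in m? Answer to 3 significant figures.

3920 m

the airport: 13.81 km = 13810.00 m.
the harbour: 10.29 SM = 16560.15 m.
Spread: 17728.00 − 13810.00 = 3920 m.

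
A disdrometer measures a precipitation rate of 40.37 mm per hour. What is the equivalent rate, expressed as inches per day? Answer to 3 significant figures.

40.37 mm/hour × 0.0393701 in/mm × 24 hour/day = 38.1 in/day.

38.1 in/day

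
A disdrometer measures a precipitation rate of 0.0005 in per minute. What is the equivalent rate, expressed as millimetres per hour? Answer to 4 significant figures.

0.0005 in/minute × 25.4 mm/in × 60 minute/hour = 0.7620 mm/hour.

0.7620 mm/hour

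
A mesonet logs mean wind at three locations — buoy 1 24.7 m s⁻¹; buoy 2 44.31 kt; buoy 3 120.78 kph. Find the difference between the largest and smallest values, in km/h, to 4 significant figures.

38.72 km/h

buoy 1: 24.7 m/s = 88.9200 km/h.
buoy 2: 44.31 kt = 82.0621 km/h.
Spread: 120.7800 − 82.0621 = 38.72 km/h.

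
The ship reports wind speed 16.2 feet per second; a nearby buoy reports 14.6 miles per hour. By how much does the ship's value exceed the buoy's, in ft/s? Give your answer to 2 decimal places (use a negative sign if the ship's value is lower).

-5.21 ft/s

the buoy: 14.6 mph = 21.4133 ft/s.
Difference: 16.2000 − 21.4133 = -5.21 ft/s.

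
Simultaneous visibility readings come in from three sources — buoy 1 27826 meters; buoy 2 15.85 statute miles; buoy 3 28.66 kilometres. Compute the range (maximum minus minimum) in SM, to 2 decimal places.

1.96 SM

buoy 1: 27826 m = 17.2903 SM.
buoy 3: 28.66 km = 17.8085 SM.
Spread: 17.8085 − 15.8500 = 1.96 SM.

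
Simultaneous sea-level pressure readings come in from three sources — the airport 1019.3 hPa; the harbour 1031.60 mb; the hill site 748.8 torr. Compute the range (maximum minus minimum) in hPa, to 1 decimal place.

the harbour: 1031.60 mb = 1031.600 hPa.
the hill site: 748.8 mmHg = 998.318 hPa.
Spread: 1031.600 − 998.318 = 33.3 hPa.

33.3 hPa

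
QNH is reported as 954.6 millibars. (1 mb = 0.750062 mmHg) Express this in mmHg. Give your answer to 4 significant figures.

716.0 mmHg

1 mb = 0.750062 mmHg, so 954.6 × 0.750062 = 716.0 mmHg.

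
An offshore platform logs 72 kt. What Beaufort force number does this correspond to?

72 kt lies in the Beaufort 12 band (hurricane force, ≥64 kt).

Beaufort force 12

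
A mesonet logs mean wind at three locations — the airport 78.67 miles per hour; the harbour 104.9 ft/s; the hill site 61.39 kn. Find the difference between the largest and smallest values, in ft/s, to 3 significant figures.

the airport: 78.67 mph = 115.383 ft/s.
the hill site: 61.39 kt = 103.615 ft/s.
Spread: 115.383 − 103.615 = 11.8 ft/s.

11.8 ft/s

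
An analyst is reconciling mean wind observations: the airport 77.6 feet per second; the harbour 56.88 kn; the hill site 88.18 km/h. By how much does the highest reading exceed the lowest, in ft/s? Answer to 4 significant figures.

the harbour: 56.88 kt = 96.0026 ft/s.
the hill site: 88.18 km/h = 80.3624 ft/s.
Spread: 96.0026 − 77.6000 = 18.40 ft/s.

18.40 ft/s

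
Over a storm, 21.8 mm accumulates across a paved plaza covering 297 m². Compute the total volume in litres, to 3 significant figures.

6470 litres

1 mm over 1 m² is 1 L, so volume = 21.8 × 297 = 6474.6 L ≈ 6470 L.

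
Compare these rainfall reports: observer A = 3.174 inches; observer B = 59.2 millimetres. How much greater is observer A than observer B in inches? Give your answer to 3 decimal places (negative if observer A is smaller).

0.843 in

observer B: 59.2 mm = 2.33071 in.
Difference: 3.17400 − 2.33071 = 0.843 in.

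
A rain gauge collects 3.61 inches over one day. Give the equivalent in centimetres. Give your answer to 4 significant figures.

9.169 cm

1 in = 2.54 cm, so 3.61 × 2.54 = 9.169 cm.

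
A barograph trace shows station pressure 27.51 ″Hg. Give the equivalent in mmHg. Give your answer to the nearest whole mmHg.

1 inHg = 25.4 mmHg, so 27.51 × 25.4 = 699 mmHg.

699 mmHg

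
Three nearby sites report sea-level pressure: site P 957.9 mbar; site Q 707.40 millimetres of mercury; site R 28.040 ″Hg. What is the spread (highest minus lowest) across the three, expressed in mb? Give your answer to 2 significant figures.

15 mb

site Q: 707.40 mmHg = 943.12 mb.
site R: 28.040 inHg = 949.54 mb.
Spread: 957.90 − 943.12 = 15 mb.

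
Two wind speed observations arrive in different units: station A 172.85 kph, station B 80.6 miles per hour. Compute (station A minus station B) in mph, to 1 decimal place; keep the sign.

station A: 172.85 km/h = 107.404 mph.
Difference: 107.404 − 80.600 = 26.8 mph.

26.8 mph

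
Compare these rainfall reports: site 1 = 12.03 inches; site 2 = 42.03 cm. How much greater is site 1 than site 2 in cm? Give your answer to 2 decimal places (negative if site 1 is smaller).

site 1: 12.03 in = 30.5562 cm.
Difference: 30.5562 − 42.0300 = -11.47 cm.

-11.47 cm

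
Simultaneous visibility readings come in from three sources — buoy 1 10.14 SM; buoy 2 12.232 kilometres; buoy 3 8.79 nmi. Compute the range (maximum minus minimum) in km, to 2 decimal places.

buoy 1: 10.14 SM = 16.3187 km.
buoy 3: 8.79 nmi = 16.2791 km.
Spread: 16.3187 − 12.2320 = 4.09 km.

4.09 km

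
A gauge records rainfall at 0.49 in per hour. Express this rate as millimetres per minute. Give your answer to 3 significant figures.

0.49 in/hour × 25.4 mm/in × 0.0166667 hour/minute = 0.207 mm/minute.

0.207 mm/minute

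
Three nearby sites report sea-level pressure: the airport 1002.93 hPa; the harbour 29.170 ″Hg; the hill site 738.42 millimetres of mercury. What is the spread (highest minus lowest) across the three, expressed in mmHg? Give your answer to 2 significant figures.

14 mmHg

the airport: 1002.93 hPa = 752.26 mmHg.
the harbour: 29.170 inHg = 740.92 mmHg.
Spread: 752.26 − 738.42 = 14 mmHg.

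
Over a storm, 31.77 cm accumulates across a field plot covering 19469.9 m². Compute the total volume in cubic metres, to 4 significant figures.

Depth: 31.77 cm × 10 = 317.7 mm.
1 mm over 1 m² is 1 L, so volume = 317.7 × 19469.9 = 6185587.2 L = 6186 m³.

6186 cubic metres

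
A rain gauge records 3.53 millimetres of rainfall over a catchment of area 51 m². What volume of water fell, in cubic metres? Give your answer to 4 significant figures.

1 mm over 1 m² is 1 L, so volume = 3.53 × 51 = 180.03 L = 0.1800 m³.

0.1800 cubic metres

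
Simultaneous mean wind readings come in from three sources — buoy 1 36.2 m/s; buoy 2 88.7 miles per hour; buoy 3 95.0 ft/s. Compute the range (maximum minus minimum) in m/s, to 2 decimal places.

buoy 2: 88.7 mph = 39.6524 m/s.
buoy 3: 95.0 ft/s = 28.9560 m/s.
Spread: 39.6524 − 28.9560 = 10.70 m/s.

10.70 m/s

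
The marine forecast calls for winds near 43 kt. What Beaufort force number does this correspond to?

43 kt lies in the Beaufort 9 band (strong gale, 41–47 kt).

Beaufort force 9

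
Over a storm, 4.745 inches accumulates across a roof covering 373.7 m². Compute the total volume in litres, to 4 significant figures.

45040 litres

Depth: 4.745 in × 25.4 = 120.523 mm.
1 mm over 1 m² is 1 L, so volume = 120.523 × 373.7 = 45039.445 L ≈ 45040 L.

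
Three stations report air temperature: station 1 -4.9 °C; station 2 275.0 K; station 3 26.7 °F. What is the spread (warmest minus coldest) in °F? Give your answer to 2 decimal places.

12.15 °F

station 2: 275.0 K = 1.850 °C.
station 3: 26.7 °F = -2.944 °C.
Spread: 1.850 − (-4.900) = 6.750 °C = 12.15 °F.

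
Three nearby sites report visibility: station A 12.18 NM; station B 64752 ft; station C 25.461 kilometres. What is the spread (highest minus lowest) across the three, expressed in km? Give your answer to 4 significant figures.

5.725 km

station A: 12.18 nmi = 22.55736 km.
station B: 64752 ft = 19.73641 km.
Spread: 25.46100 − 19.73641 = 5.725 km.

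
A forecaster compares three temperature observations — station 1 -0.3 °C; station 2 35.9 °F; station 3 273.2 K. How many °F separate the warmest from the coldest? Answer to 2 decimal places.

4.44 °F

station 2: 35.9 °F = 2.167 °C.
station 3: 273.2 K = 0.050 °C.
Spread: 2.167 − (-0.300) = 2.467 °C = 4.44 °F.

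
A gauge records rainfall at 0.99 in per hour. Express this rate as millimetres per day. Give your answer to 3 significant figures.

0.99 in/hour × 25.4 mm/in × 24 hour/day = 604 mm/day.

604 mm/day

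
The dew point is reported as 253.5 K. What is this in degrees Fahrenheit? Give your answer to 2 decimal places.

-3.37 °F

First to °C: -19.65 °C.
Then to °F: -3.37 °F.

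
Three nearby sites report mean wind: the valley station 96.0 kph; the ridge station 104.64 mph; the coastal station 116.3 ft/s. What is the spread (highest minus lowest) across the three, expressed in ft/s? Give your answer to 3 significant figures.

66.0 ft/s

the valley station: 96.0 km/h = 87.489 ft/s.
the ridge station: 104.64 mph = 153.472 ft/s.
Spread: 153.472 − 87.489 = 66.0 ft/s.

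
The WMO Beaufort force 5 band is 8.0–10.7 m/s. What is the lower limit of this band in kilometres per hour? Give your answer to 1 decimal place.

28.8 km/h

8.0–10.7 m/s × 3.6 = 28.8–38.5 km/h.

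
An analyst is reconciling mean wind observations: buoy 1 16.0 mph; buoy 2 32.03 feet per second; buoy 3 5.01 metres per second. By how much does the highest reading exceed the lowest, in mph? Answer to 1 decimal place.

10.6 mph

buoy 2: 32.03 ft/s = 21.839 mph.
buoy 3: 5.01 m/s = 11.207 mph.
Spread: 21.839 − 11.207 = 10.6 mph.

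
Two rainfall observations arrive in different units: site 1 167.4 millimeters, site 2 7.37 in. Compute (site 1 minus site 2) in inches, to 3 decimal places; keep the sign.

site 1: 167.4 mm = 6.59055 in.
Difference: 6.59055 − 7.37000 = -0.779 in.

-0.779 in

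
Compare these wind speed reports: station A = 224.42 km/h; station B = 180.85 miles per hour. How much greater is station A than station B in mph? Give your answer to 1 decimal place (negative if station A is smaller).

-41.4 mph

station A: 224.42 km/h = 139.448 mph.
Difference: 139.448 − 180.850 = -41.4 mph.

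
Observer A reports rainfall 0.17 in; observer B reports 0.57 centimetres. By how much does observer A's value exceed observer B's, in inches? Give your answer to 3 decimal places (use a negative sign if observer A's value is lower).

observer B: 0.57 cm = 0.22441 in.
Difference: 0.17000 − 0.22441 = -0.054 in.

-0.054 in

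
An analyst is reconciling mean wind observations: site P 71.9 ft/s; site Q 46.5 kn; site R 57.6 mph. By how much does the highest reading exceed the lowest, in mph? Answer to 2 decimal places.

site P: 71.9 ft/s = 49.0227 mph.
site Q: 46.5 kt = 53.5112 mph.
Spread: 57.6000 − 49.0227 = 8.58 mph.

8.58 mph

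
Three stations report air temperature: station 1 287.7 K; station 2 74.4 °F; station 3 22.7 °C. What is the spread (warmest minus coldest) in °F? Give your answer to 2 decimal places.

16.21 °F

station 1: 287.7 K = 14.550 °C.
station 2: 74.4 °F = 23.556 °C.
Spread: 23.556 − 14.550 = 9.006 °C = 16.21 °F.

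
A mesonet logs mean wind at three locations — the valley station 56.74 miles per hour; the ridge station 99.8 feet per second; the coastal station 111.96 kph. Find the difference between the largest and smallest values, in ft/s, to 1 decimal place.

18.8 ft/s

the valley station: 56.74 mph = 83.219 ft/s.
the coastal station: 111.96 km/h = 102.034 ft/s.
Spread: 102.034 − 83.219 = 18.8 ft/s.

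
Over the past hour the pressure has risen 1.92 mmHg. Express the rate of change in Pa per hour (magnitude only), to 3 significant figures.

1.92 mmHg / 1 h × 133.322 Pa/mmHg = 256 Pa/h.

256 Pa per hour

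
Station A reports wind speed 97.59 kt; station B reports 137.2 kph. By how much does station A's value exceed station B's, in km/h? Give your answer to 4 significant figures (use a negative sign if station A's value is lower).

43.54 km/h

station A: 97.59 kt = 180.7367 km/h.
Difference: 180.7367 − 137.2000 = 43.54 km/h.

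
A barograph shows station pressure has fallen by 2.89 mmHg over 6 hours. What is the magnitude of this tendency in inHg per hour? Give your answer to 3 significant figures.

2.89 mmHg / 6 h × 0.0393701 inHg/mmHg = 0.0190 inHg/h.

0.0190 inHg per hour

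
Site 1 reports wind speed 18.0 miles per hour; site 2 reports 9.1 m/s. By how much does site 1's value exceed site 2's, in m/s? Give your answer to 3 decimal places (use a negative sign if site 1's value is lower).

site 1: 18.0 mph = 8.04672 m/s.
Difference: 8.04672 − 9.10000 = -1.053 m/s.

-1.053 m/s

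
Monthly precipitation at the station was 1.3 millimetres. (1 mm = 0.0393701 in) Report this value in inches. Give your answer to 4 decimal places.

0.0512 in

1 mm = 0.0393701 in, so 1.3 × 0.0393701 = 0.0512 in.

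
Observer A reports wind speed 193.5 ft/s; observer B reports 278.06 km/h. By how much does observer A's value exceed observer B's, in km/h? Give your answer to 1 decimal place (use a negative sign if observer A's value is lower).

observer A: 193.5 ft/s = 212.324 km/h.
Difference: 212.324 − 278.060 = -65.7 km/h.

-65.7 km/h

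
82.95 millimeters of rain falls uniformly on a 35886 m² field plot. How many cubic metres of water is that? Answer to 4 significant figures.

2977 cubic metres

1 mm over 1 m² is 1 L, so volume = 82.95 × 35886 = 2976743.7 L = 2977 m³.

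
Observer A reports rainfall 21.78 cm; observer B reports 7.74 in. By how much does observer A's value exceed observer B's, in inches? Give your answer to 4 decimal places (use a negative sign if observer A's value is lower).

0.8348 in

observer A: 21.78 cm = 8.574803 in.
Difference: 8.574803 − 7.740000 = 0.8348 in.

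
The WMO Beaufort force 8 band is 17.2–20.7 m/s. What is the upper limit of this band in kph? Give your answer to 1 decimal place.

74.5 km/h

17.2–20.7 m/s × 3.6 = 61.9–74.5 km/h.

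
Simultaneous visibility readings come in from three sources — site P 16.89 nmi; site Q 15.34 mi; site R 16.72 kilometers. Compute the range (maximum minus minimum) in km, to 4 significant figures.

14.56 km

site P: 16.89 nmi = 31.2803 km.
site Q: 15.34 SM = 24.6873 km.
Spread: 31.2803 − 16.7200 = 14.56 km.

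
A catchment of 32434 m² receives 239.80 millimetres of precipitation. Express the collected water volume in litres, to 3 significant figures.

7780000 litres

1 mm over 1 m² is 1 L, so volume = 239.8 × 32434 = 7777673.2 L ≈ 7780000 L.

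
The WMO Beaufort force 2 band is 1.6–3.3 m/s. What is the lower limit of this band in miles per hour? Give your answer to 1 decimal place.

1.6–3.3 m/s × 2.237 = 3.6–7.4 mph.

3.6 mph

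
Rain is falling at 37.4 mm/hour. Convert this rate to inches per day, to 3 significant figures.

35.3 in/day

37.4 mm/hour × 0.0393701 in/mm × 24 hour/day = 35.3 in/day.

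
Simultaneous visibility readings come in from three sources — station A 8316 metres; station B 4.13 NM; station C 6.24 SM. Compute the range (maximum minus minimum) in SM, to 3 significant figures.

1.49 SM

station A: 8316 m = 5.1673 SM.
station B: 4.13 nmi = 4.7527 SM.
Spread: 6.2400 − 4.7527 = 1.49 SM.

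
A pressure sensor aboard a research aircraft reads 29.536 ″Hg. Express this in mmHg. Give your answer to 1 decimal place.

1 inHg = 25.4 mmHg, so 29.536 × 25.4 = 750.2 mmHg.

750.2 mmHg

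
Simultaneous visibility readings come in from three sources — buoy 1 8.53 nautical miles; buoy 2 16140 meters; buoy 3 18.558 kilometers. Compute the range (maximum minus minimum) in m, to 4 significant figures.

2760 m

buoy 1: 8.53 nmi = 15797.56 m.
buoy 3: 18.558 km = 18558.00 m.
Spread: 18558.00 − 15797.56 = 2760 m.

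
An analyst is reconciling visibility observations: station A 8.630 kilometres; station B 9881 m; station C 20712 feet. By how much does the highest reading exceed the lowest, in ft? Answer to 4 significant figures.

11710 ft

station A: 8.630 km = 28313.65 ft.
station B: 9881 m = 32417.98 ft.
Spread: 32417.98 − 20712.00 = 11710 ft.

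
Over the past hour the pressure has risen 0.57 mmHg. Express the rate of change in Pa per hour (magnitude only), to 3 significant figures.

76.0 Pa per hour

0.57 mmHg / 1 h × 133.322 Pa/mmHg = 76.0 Pa/h.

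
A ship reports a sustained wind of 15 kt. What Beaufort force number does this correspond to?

15 kt lies in the Beaufort 4 band (moderate breeze, 11–16 kt).

Beaufort force 4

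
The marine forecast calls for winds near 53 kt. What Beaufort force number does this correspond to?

53 kt lies in the Beaufort 10 band (storm, 48–55 kt).

Beaufort force 10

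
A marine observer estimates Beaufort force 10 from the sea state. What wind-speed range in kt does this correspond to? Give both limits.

Beaufort 10 (storm) spans 48–55 knots.

48 to 55 kt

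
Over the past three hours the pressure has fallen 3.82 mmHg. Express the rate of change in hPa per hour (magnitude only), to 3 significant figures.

1.70 hPa per hour

3.82 mmHg / 3 h × 1.33322 hPa/mmHg = 1.70 hPa/h.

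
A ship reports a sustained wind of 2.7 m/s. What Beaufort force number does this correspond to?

2.7 m/s lies in the Beaufort 2 band (light breeze, 1.6–3.3 m/s).

Beaufort force 2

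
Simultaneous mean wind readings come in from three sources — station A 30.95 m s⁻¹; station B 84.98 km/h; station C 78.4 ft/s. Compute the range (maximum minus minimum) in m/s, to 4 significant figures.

station B: 84.98 km/h = 23.60556 m/s.
station C: 78.4 ft/s = 23.89632 m/s.
Spread: 30.95000 − 23.60556 = 7.344 m/s.

7.344 m/s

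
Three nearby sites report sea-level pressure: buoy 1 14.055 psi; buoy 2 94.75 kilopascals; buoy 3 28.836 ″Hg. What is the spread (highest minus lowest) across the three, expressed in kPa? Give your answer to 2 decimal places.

buoy 1: 14.055 psi = 96.9058 kPa.
buoy 3: 28.836 inHg = 97.6499 kPa.
Spread: 97.6499 − 94.7500 = 2.90 kPa.

2.90 kPa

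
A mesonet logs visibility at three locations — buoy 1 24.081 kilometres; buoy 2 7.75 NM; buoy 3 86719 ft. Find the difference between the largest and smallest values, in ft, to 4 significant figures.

buoy 1: 24.081 km = 79005.91 ft.
buoy 2: 7.75 nmi = 47089.90 ft.
Spread: 86719.00 − 47089.90 = 39630 ft.

39630 ft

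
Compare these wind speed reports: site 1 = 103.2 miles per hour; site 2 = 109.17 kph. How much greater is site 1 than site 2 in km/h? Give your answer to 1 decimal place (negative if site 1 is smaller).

56.9 km/h

site 1: 103.2 mph = 166.084 km/h.
Difference: 166.084 − 109.170 = 56.9 km/h.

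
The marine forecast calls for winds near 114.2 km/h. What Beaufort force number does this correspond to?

Beaufort force 11

114.2 km/h = 31.7 m/s, which is Beaufort 11 (violent storm, 28.5–32.6 m/s).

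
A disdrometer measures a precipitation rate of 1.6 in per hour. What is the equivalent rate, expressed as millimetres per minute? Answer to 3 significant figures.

0.677 mm/minute

1.6 in/hour × 25.4 mm/in × 0.0166667 hour/minute = 0.677 mm/minute.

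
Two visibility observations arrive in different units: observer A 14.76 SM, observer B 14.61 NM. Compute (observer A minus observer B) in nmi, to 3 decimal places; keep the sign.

-1.784 nmi

observer A: 14.76 SM = 12.82609 nmi.
Difference: 12.82609 − 14.61000 = -1.784 nmi.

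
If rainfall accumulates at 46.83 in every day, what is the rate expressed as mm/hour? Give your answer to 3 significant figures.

46.83 in/day × 25.4 mm/in × 0.0416667 day/hour = 49.6 mm/hour.

49.6 mm/hour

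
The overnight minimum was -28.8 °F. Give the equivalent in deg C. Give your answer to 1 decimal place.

°C = (°F − 32) × 5/9 = (-28.8 − 32) / 1.8 = -33.8 °C.

-33.8 °C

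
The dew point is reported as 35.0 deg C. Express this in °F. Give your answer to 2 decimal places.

°F = °C × 9/5 + 32 = 35.0 × 1.8 + 32 = 95.00 °F.

95.00 °F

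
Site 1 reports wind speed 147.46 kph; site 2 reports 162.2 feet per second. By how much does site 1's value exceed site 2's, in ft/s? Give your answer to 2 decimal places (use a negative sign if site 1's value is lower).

-27.81 ft/s

site 1: 147.46 km/h = 134.3868 ft/s.
Difference: 134.3868 − 162.2000 = -27.81 ft/s.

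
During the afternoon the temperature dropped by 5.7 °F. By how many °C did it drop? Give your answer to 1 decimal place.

For a temperature change the 32° offset cancels: Δ°C = 5.7 × 0.5556 = 3.2 °C.

3.2 °C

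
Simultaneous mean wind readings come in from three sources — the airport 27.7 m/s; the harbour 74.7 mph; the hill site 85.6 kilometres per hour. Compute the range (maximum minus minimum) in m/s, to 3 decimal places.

the harbour: 74.7 mph = 33.39389 m/s.
the hill site: 85.6 km/h = 23.77778 m/s.
Spread: 33.39389 − 23.77778 = 9.616 m/s.

9.616 m/s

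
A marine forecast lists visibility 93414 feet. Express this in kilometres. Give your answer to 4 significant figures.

1 ft = 0.0003048 km, so 93414 × 0.0003048 = 28.47 km.

28.47 km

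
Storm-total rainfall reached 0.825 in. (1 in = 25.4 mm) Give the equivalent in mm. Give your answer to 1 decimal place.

21.0 mm

1 in = 25.4 mm, so 0.825 × 25.4 = 21.0 mm.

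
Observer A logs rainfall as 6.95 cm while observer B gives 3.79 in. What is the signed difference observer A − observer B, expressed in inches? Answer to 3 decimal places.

observer A: 6.95 cm = 2.73622 in.
Difference: 2.73622 − 3.79000 = -1.054 in.

-1.054 in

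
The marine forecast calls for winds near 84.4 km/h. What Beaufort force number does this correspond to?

Beaufort force 9

84.4 km/h = 23.4 m/s, which is Beaufort 9 (strong gale, 20.8–24.4 m/s).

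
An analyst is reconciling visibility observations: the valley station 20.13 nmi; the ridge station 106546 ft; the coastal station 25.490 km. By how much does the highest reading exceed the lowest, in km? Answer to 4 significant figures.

11.79 km

the valley station: 20.13 nmi = 37.2808 km.
the ridge station: 106546 ft = 32.4752 km.
Spread: 37.2808 − 25.4900 = 11.79 km.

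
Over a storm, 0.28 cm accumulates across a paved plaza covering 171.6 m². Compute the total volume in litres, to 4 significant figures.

480.5 litres

Depth: 0.28 cm × 10 = 2.8 mm.
1 mm over 1 m² is 1 L, so volume = 2.8 × 171.6 = 480.48 L ≈ 480.5 L.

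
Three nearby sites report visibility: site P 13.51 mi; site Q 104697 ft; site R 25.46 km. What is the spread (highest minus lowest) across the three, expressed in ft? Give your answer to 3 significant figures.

33400 ft

site P: 13.51 SM = 71332.80 ft.
site R: 25.46 km = 83530.18 ft.
Spread: 104697.00 − 71332.80 = 33400 ft.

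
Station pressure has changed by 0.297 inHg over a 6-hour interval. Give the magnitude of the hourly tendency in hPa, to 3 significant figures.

0.297 inHg / 6 h × 33.8639 hPa/inHg = 1.68 hPa/h.

1.68 hPa per hour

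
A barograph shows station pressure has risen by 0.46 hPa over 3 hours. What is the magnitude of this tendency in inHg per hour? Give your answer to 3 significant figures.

0.00453 inHg per hour

0.46 hPa / 3 h × 0.02953 inHg/hPa = 0.00453 inHg/h.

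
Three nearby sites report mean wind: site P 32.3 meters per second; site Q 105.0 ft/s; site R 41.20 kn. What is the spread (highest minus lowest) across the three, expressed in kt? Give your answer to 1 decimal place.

21.6 kt

site P: 32.3 m/s = 62.786 kt.
site Q: 105.0 ft/s = 62.211 kt.
Spread: 62.786 − 41.200 = 21.6 kt.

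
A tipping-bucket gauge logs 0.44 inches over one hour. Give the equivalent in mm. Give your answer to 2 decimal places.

1 in = 25.4 mm, so 0.44 × 25.4 = 11.18 mm.

11.18 mm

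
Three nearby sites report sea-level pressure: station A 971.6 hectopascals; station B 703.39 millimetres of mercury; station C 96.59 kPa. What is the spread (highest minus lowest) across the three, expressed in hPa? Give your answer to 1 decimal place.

station B: 703.39 mmHg = 937.776 hPa.
station C: 96.59 kPa = 965.900 hPa.
Spread: 971.600 − 937.776 = 33.8 hPa.

33.8 hPa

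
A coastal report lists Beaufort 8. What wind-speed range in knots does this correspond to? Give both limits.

34 to 40 kt

Beaufort 8 (gale) spans 34–40 knots.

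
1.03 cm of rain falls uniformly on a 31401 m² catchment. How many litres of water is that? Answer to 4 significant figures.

Depth: 1.03 cm × 10 = 10.3 mm.
1 mm over 1 m² is 1 L, so volume = 10.3 × 31401 = 323430.3 L ≈ 323400 L.

323400 litres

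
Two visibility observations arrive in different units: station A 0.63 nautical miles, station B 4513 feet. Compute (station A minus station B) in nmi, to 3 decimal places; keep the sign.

-0.113 nmi

station B: 4513 ft = 0.74274 nmi.
Difference: 0.63000 − 0.74274 = -0.113 nmi.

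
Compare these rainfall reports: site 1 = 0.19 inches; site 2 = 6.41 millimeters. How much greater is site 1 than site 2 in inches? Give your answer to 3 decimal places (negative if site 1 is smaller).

site 2: 6.41 mm = 0.25236 in.
Difference: 0.19000 − 0.25236 = -0.062 in.

-0.062 in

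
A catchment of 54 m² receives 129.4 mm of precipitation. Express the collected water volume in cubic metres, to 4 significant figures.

1 mm over 1 m² is 1 L, so volume = 129.4 × 54 = 6987.6 L = 6.988 m³.

6.988 cubic metres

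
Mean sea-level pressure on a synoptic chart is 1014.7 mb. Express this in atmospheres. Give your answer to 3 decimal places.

1.001 atm

1 mb = 0.000986923 atm, so 1014.7 × 0.000986923 = 1.001 atm.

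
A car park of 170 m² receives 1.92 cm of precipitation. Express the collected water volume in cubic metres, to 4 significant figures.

Depth: 1.92 cm × 10 = 19.2 mm.
1 mm over 1 m² is 1 L, so volume = 19.2 × 170 = 3264 L = 3.264 m³.

3.264 cubic metres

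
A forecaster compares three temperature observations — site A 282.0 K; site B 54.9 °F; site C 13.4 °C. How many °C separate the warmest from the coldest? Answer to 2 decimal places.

4.55 °C

site A: 282.0 K = 8.850 °C.
site B: 54.9 °F = 12.722 °C.
Spread: 13.400 − 8.850 = 4.550 °C.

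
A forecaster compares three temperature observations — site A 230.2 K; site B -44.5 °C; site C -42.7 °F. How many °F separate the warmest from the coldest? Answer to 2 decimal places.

5.40 °F

site A: 230.2 K = -42.950 °C.
site C: -42.7 °F = -41.500 °C.
Spread: (-41.500) − (-44.500) = 3.000 °C = 5.40 °F.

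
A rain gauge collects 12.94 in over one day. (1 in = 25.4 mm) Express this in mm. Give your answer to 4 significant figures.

328.7 mm

1 in = 25.4 mm, so 12.94 × 25.4 = 328.7 mm.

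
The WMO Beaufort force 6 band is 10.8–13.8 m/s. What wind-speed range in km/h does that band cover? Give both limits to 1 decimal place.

38.9 to 49.7 km/h

10.8–13.8 m/s × 3.6 = 38.9–49.7 km/h.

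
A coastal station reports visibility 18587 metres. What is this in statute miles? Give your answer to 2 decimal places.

11.55 SM

1 m = 0.000621371 SM, so 18587 × 0.000621371 = 11.55 SM.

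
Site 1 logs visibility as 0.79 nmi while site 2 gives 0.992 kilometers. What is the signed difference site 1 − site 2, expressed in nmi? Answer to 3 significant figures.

0.254 nmi

site 2: 0.992 km = 0.53564 nmi.
Difference: 0.79000 − 0.53564 = 0.254 nmi.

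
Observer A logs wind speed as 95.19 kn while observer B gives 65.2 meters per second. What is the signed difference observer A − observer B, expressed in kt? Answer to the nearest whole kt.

observer B: 65.2 m/s = 126.74 kt.
Difference: 95.19 − 126.74 = -32 kt.

-32 kt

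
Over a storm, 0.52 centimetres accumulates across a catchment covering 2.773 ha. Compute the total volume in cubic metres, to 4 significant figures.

144.2 cubic metres

Depth: 0.52 cm × 10 = 5.2 mm.
Area: 2.773 ha = 27730 m².
1 mm over 1 m² is 1 L, so volume = 5.2 × 27730 = 144196 L = 144.2 m³.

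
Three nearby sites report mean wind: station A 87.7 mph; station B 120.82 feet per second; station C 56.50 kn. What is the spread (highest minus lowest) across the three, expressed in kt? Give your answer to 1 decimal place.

19.7 kt

station A: 87.7 mph = 76.209 kt.
station B: 120.82 ft/s = 71.584 kt.
Spread: 76.209 − 56.500 = 19.7 kt.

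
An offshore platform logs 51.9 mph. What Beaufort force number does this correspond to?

51.9 mph = 23.2 m/s, which is Beaufort 9 (strong gale, 20.8–24.4 m/s).

Beaufort force 9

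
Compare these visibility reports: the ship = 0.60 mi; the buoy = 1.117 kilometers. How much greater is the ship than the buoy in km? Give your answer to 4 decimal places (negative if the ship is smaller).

the ship: 0.60 SM = 0.965606 km.
Difference: 0.965606 − 1.117000 = -0.1514 km.

-0.1514 km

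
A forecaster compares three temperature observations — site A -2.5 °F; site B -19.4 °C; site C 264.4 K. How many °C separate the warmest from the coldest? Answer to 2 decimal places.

site A: -2.5 °F = -19.167 °C.
site C: 264.4 K = -8.750 °C.
Spread: (-8.750) − (-19.400) = 10.650 °C.

10.65 °C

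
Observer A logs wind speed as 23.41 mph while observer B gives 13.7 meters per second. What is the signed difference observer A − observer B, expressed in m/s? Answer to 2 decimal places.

observer A: 23.41 mph = 10.4652 m/s.
Difference: 10.4652 − 13.7000 = -3.23 m/s.

-3.23 m/s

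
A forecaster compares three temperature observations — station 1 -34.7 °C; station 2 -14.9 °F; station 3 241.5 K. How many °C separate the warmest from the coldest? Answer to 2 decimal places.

8.64 °C

station 2: -14.9 °F = -26.056 °C.
station 3: 241.5 K = -31.650 °C.
Spread: (-26.056) − (-34.700) = 8.644 °C.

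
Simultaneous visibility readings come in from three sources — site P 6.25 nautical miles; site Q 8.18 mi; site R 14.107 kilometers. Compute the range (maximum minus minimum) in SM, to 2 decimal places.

1.57 SM

site P: 6.25 nmi = 7.1924 SM.
site R: 14.107 km = 8.7657 SM.
Spread: 8.7657 − 7.1924 = 1.57 SM.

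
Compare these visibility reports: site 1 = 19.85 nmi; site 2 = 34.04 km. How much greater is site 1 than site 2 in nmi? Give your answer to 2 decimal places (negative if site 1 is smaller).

site 2: 34.04 km = 18.3801 nmi.
Difference: 19.8500 − 18.3801 = 1.47 nmi.

1.47 nmi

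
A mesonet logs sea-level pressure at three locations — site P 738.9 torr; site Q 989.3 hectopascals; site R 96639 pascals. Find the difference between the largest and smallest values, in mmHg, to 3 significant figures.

17.2 mmHg

site Q: 989.3 hPa = 742.036 mmHg.
site R: 96639 Pa = 724.852 mmHg.
Spread: 742.036 − 724.852 = 17.2 mmHg.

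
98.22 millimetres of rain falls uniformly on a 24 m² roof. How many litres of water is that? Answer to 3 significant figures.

2360 litres

1 mm over 1 m² is 1 L, so volume = 98.22 × 24 = 2357.28 L ≈ 2360 L.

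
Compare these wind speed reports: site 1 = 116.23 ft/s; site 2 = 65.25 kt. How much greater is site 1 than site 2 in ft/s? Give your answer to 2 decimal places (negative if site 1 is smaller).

6.10 ft/s

site 2: 65.25 kt = 110.1296 ft/s.
Difference: 116.2300 − 110.1296 = 6.10 ft/s.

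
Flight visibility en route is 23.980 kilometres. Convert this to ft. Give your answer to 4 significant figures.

78670 ft

1 km = 3280.84 ft, so 23.980 × 3280.84 = 78670 ft.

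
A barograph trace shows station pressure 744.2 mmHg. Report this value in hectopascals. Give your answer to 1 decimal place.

1 mmHg = 1.33322 hPa, so 744.2 × 1.33322 = 992.2 hPa.

992.2 hPa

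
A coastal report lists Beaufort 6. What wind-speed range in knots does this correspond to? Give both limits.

Beaufort 6 (strong breeze) spans 22–27 knots.

22 to 27 kt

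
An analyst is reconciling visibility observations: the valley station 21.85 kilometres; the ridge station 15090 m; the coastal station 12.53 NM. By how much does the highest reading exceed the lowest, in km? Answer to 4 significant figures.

the ridge station: 15090 m = 15.09000 km.
the coastal station: 12.53 nmi = 23.20556 km.
Spread: 23.20556 − 15.09000 = 8.116 km.

8.116 km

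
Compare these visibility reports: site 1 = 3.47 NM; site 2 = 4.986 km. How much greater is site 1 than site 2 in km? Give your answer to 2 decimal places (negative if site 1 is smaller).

1.44 km

site 1: 3.47 nmi = 6.4264 km.
Difference: 6.4264 − 4.9860 = 1.44 km.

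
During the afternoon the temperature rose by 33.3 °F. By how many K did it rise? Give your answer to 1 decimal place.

A change of 1 °C equals a change of 1.8 °F: ΔK = 33.3 × 0.5556 = 18.5 K.

18.5 K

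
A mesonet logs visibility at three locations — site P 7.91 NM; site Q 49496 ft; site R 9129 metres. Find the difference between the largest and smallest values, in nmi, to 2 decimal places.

3.22 nmi

site Q: 49496 ft = 8.1460 nmi.
site R: 9129 m = 4.9293 nmi.
Spread: 8.1460 − 4.9293 = 3.22 nmi.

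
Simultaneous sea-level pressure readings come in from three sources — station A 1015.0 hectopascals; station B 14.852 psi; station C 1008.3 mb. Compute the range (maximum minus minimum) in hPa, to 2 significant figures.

16 hPa

station B: 14.852 psi = 1024.01 hPa.
station C: 1008.3 mb = 1008.30 hPa.
Spread: 1024.01 − 1008.30 = 16 hPa.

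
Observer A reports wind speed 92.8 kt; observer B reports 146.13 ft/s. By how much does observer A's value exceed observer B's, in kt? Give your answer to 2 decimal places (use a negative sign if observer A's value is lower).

observer B: 146.13 ft/s = 86.5797 kt.
Difference: 92.8000 − 86.5797 = 6.22 kt.

6.22 kt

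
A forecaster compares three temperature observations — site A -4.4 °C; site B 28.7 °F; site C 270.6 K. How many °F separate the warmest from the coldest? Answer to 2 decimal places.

site B: 28.7 °F = -1.833 °C.
site C: 270.6 K = -2.550 °C.
Spread: (-1.833) − (-4.400) = 2.567 °C = 4.62 °F.

4.62 °F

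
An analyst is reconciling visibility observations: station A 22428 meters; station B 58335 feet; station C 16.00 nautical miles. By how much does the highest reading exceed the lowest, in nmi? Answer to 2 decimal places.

6.40 nmi

station A: 22428 m = 12.1102 nmi.
station B: 58335 ft = 9.6007 nmi.
Spread: 16.0000 − 9.6007 = 6.40 nmi.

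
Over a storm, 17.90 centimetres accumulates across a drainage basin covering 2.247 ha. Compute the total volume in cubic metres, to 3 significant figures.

4020 cubic metres

Depth: 17.90 cm × 10 = 179 mm.
Area: 2.247 ha = 22470 m².
1 mm over 1 m² is 1 L, so volume = 179 × 22470 = 4022130 L = 4020 m³.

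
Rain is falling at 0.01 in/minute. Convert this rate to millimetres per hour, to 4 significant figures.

15.24 mm/hour

0.01 in/minute × 25.4 mm/in × 60 minute/hour = 15.24 mm/hour.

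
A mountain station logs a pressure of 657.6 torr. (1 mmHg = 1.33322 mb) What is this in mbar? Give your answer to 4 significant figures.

876.7 mb

1 mmHg = 1.33322 mb, so 657.6 × 1.33322 = 876.7 mb.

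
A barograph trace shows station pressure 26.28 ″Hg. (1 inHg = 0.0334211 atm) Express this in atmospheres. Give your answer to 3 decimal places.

1 inHg = 0.0334211 atm, so 26.28 × 0.0334211 = 0.878 atm.

0.878 atm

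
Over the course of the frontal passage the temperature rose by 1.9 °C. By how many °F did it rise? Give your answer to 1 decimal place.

Converting a difference, only the 9/5 scale factor applies: Δ°F = 1.9 × 1.8 = 3.4 °F.

3.4 °F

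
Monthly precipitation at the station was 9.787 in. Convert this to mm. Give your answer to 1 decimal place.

248.6 mm

1 in = 25.4 mm, so 9.787 × 25.4 = 248.6 mm.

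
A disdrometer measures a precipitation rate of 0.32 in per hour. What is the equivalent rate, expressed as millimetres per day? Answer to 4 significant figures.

0.32 in/hour × 25.4 mm/in × 24 hour/day = 195.1 mm/day.

195.1 mm/day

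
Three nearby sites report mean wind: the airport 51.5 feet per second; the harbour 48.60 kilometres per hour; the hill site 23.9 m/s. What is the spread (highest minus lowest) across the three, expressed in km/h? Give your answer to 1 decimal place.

37.4 km/h

the airport: 51.5 ft/s = 56.510 km/h.
the hill site: 23.9 m/s = 86.040 km/h.
Spread: 86.040 − 48.600 = 37.4 km/h.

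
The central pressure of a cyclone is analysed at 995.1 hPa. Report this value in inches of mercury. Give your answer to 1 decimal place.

29.4 inHg

1 hPa = 0.02953 inHg, so 995.1 × 0.02953 = 29.4 inHg.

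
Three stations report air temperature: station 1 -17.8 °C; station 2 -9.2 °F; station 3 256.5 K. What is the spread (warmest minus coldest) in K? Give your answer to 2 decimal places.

6.24 K

station 2: -9.2 °F = -22.889 °C.
station 3: 256.5 K = -16.650 °C.
Spread: (-16.650) − (-22.889) = 6.239 °C.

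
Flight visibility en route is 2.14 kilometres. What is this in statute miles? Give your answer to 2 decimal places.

1.33 SM

1 km = 0.621371 SM, so 2.14 × 0.621371 = 1.33 SM.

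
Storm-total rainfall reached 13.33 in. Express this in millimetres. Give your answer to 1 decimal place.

338.6 mm

1 in = 25.4 mm, so 13.33 × 25.4 = 338.6 mm.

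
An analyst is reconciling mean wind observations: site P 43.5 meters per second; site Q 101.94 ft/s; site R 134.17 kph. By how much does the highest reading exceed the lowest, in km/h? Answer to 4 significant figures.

site P: 43.5 m/s = 156.6000 km/h.
site Q: 101.94 ft/s = 111.8567 km/h.
Spread: 156.6000 − 111.8567 = 44.74 km/h.

44.74 km/h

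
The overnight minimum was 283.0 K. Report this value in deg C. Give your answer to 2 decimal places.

°C = 283.0 − 273.15 = 9.85 °C.

9.85 °C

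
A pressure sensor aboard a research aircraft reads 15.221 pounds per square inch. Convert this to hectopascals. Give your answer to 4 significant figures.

1049 hPa

1 psi = 68.9476 hPa, so 15.221 × 68.9476 = 1049 hPa.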